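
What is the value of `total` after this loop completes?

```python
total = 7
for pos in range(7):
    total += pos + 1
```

Start at 7, add 1 to 7 = 35
`total` takes the values: 7 → 8 → 10 → 13 → 17 → 22 → 28 → 35

Answer: 35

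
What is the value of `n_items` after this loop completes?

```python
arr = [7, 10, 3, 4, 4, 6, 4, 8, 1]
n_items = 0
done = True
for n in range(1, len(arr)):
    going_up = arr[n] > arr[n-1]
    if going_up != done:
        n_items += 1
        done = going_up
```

Count direction changes in [7, 10, 3, 4, 4, 6, 4, 8, 1]
`n_items` takes the values: 0 → 1 → 2 → 3 → 4 → 5 → 6 → 7

Answer: 7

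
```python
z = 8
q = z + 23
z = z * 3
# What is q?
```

Trace:
`z = 8` → z = 8
`q = z + 23` → q = 31
`z = z * 3` → z = 24
So q = 31

Answer: 31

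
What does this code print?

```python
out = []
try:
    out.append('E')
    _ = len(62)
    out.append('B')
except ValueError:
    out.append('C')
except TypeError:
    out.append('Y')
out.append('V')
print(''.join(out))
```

Execution trace: 'E' (try body) → 'Y' (except TypeError) → 'V' (after the try/except). Output: EYV

Answer: EYV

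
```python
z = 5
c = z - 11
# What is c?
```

Trace:
`z = 5` → z = 5
`c = z - 11` → c = -6
So c = -6

Answer: -6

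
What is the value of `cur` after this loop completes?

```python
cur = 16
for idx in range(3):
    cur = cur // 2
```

Halve 3 times: 16 // 2^3 = 2
`cur` takes the values: 16 → 8 → 4 → 2

Answer: 2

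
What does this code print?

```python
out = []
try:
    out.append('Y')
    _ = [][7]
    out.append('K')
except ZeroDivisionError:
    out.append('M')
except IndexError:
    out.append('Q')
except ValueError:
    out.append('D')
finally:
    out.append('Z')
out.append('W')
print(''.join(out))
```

Execution trace: 'Y' (try body) → 'Q' (except IndexError) → 'Z' (finally) → 'W' (after the try/except). Output: YQZW

Answer: YQZW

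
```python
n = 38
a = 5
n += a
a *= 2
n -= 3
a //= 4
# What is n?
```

Trace:
`n = 38` → n = 38
`a = 5` → a = 5
`n += a` → n = 43
`a *= 2` → a = 10
`n -= 3` → n = 40
`a //= 4` → a = 2
So n = 40

Answer: 40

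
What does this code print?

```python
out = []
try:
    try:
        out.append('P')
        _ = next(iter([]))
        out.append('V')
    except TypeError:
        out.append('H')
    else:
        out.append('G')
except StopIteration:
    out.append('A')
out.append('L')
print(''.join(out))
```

Execution trace: 'P' (try body) → 'A' (outer except StopIteration) → 'L' (after the try/except). Output: PAL

Answer: PAL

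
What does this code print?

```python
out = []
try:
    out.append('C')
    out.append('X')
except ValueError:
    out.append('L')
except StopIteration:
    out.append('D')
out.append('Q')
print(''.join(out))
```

Execution trace: 'C' (try body) → 'X' (try body, no exception) → 'Q' (after the try/except). Output: CXQ

Answer: CXQ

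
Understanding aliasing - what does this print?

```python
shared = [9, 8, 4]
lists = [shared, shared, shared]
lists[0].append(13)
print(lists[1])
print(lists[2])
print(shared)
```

Key concept: list of same reference.
Step by step:
`shared = [9, 8, 4]` → shared = [9, 8, 4]
`lists = [shared, shared, shared]` → lists = [[9, 8, 4], [9, 8, 4], [9, 8, 4]]
`lists[0].append(13)` → shared = [9, 8, 4, 13]; lists = [[9, 8, 4, 13], [9, 8, 4, 13], [9, 8, 4, 13]]
`print(lists[1])` → prints [9, 8, 4, 13]
`print(lists[2])` → prints [9, 8, 4, 13]
`print(shared)` → prints [9, 8, 4, 13]

Answer:
[9, 8, 4, 13]
[9, 8, 4, 13]
[9, 8, 4, 13]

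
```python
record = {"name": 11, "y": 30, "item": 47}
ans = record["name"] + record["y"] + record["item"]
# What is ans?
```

Trace:
`record = {"name": 11, "y": 30, "item": 47}` → record = {'name': 11, 'y': 30, 'item': 47}
`ans = record["name"] + record["y"] + record["item"]` → ans = 88
So ans = 88

Answer: 88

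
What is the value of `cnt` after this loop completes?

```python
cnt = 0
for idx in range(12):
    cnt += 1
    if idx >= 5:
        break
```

Loop breaks when idx reaches 5, cnt is 6
`cnt` takes the values: 0 → 1 → 2 → 3 → 4 → 5 → 6

Answer: 6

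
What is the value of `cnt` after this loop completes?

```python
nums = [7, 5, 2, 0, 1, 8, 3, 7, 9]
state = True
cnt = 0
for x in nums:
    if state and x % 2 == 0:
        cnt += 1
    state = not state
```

Count even values at even positions
`cnt` takes the values: 0 → 1

Answer: 1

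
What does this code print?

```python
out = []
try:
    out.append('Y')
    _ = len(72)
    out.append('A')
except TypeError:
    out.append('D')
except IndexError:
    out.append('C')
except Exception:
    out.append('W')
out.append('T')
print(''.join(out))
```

Execution trace: 'Y' (try body) → 'D' (except TypeError) → 'T' (after the try/except). Output: YDT

Answer: YDT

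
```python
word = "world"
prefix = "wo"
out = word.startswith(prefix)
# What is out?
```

Trace:
`word = "world"` → word = 'world'
`prefix = "wo"` → prefix = 'wo'
`out = word.startswith(prefix)` → out = True
So out = True

Answer: True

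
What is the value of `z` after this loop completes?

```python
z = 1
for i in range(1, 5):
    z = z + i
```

Start at 1, add 1 through 4
`z` takes the values: 1 → 2 → 4 → 7 → 11

Answer: 11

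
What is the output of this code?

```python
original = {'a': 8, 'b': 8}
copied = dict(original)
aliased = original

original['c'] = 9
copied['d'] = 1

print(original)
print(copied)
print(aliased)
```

Key concept: dict() creates copy, assignment creates alias.
Step by step:
`original = {'a': 8, 'b': 8}` → original = {'a': 8, 'b': 8}
`copied = dict(original)` → copied = {'a': 8, 'b': 8}
`aliased = original` → aliased = {'a': 8, 'b': 8} (same object as original)
`original['c'] = 9` → original = {'a': 8, 'b': 8, 'c': 9} (same object as aliased); aliased = {'a': 8, 'b': 8, 'c': 9} (same object as original)
`copied['d'] = 1` → copied = {'a': 8, 'b': 8, 'd': 1}
`print(original)` → prints {'a': 8, 'b': 8, 'c': 9}
`print(copied)` → prints {'a': 8, 'b': 8, 'd': 1}
`print(aliased)` → prints {'a': 8, 'b': 8, 'c': 9}

Answer:
{'a': 8, 'b': 8, 'c': 9}
{'a': 8, 'b': 8, 'd': 1}
{'a': 8, 'b': 8, 'c': 9}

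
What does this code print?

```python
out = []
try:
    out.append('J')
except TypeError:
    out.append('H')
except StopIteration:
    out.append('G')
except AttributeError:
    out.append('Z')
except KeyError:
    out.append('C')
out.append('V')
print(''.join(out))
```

Execution trace: 'J' (try body, no exception) → 'V' (after the try/except). Output: JV

Answer: JV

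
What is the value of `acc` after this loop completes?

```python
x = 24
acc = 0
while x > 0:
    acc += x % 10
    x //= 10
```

Sum digits of 24
`acc` takes the values: 0 → 4 → 6

Answer: 6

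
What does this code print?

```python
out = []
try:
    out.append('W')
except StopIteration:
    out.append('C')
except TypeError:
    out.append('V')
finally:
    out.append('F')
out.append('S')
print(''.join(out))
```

Execution trace: 'W' (try body, no exception) → 'F' (finally) → 'S' (after the try/except). Output: WFS

Answer: WFS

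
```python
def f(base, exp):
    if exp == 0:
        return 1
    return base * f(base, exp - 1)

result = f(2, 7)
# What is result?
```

f(2, 7) = 2 * 2 * 2 * 2 * 2 * 2 * 2 = 128

Answer: 128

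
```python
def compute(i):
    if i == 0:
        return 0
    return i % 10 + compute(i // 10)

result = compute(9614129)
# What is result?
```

Sum of digits of 9614129: 9 + 2 + 1 + 4 + 1 + 6 + 9 = 32

Answer: 32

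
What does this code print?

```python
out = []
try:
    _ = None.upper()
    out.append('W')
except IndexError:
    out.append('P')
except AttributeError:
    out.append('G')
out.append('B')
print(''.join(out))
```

Execution trace: 'G' (except AttributeError) → 'B' (after the try/except). Output: GB

Answer: GB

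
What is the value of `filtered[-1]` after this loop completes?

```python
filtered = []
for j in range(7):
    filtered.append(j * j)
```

Last element of squares 0 to 6
`filtered` takes the values: [] → [0] → [0, 1] → [0, 1, 4] → [0, 1, 4, 9] → [0, 1, 4, 9, 16] → [0, 1, 4, 9, 16, 25] → [0, 1, 4, 9, 16, 25, 36]
So `filtered[-1]` = 36

Answer: 36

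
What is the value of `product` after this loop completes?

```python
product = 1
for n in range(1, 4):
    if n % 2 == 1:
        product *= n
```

Product of odd numbers 1 to 3
`product` takes the values: 1 → 3

Answer: 3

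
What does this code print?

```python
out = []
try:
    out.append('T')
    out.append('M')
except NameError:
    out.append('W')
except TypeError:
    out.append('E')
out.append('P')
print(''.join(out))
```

Execution trace: 'T' (try body) → 'M' (try body, no exception) → 'P' (after the try/except). Output: TMP

Answer: TMP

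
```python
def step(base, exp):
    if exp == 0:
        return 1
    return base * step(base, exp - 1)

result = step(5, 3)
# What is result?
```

step(5, 3) = 5 * 5 * 5 = 125

Answer: 125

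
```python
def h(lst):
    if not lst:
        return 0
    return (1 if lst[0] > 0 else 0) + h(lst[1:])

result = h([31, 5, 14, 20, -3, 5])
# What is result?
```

Count of positive elements in [31, 5, 14, 20, -3, 5] = 5

Answer: 5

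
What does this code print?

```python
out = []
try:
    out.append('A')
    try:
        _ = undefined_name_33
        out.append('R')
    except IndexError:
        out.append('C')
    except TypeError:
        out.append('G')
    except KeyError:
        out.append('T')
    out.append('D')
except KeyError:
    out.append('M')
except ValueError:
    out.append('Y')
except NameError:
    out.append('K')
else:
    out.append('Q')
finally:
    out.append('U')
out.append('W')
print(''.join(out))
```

Execution trace: 'A' (try body) → 'K' (except NameError) → 'U' (finally) → 'W' (after the try/except). Output: AKUW

Answer: AKUW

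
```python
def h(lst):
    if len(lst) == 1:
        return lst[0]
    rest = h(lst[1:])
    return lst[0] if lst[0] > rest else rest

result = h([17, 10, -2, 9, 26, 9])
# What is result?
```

Recursive max over [17, 10, -2, 9, 26, 9] = 26

Answer: 26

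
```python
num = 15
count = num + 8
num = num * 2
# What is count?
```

Trace:
`num = 15` → num = 15
`count = num + 8` → count = 23
`num = num * 2` → num = 30
So count = 23

Answer: 23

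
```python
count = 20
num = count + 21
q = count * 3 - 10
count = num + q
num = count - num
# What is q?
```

Trace:
`count = 20` → count = 20
`num = count + 21` → num = 41
`q = count * 3 - 10` → q = 50
`count = num + q` → count = 91
`num = count - num` → num = 50
So q = 50

Answer: 50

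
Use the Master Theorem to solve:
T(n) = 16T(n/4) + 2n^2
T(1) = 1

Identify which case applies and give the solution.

a=16, b=4, f(n)=2n^2. log_4(16) = 2. Since c=2 = 2, Case 2 applies: T(n) = Θ(n^log_b(a) · log n) = O(n^2 log n).

Answer: O(n^2 log n) - Case 2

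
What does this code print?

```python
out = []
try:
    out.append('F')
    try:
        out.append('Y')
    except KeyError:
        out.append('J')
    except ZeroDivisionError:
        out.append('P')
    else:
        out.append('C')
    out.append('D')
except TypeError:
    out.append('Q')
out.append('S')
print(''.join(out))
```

Execution trace: 'F' (try body) → 'Y' (inner try body, no exception) → 'C' (inner else) → 'D' (try body, no exception) → 'S' (after the try/except). Output: FYCDS

Answer: FYCDS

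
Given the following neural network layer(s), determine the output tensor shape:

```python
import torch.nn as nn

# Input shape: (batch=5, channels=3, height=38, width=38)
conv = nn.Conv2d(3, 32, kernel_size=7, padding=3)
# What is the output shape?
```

Input: (5, 3, 38, 38) -> Output: (5, 32, 38, 38)

Answer: (5, 32, 38, 38)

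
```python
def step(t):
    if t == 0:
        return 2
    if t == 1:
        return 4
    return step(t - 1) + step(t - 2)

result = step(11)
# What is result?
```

Build up from base cases: step(0)=2, step(1)=4, step(2)=6, step(3)=10, step(4)=16, step(5)=26, step(6)=42, ..., step(11)=466

Answer: 466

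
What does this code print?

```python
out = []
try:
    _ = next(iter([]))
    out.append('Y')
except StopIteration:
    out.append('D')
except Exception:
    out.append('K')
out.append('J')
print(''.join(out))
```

Execution trace: 'D' (except StopIteration) → 'J' (after the try/except). Output: DJ

Answer: DJ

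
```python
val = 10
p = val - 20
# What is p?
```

Trace:
`val = 10` → val = 10
`p = val - 20` → p = -10
So p = -10

Answer: -10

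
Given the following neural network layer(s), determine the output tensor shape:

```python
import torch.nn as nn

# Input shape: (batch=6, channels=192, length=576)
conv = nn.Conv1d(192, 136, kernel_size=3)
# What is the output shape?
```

Input: (6, 192, 576) -> Output: (6, 136, 574)

Answer: (6, 136, 574)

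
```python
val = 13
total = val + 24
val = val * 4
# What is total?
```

Trace:
`val = 13` → val = 13
`total = val + 24` → total = 37
`val = val * 4` → val = 52
So total = 37

Answer: 37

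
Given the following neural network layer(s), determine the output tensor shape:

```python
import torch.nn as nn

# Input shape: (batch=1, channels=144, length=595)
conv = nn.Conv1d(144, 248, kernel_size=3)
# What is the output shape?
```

Input: (1, 144, 595) -> Output: (1, 248, 593)

Answer: (1, 248, 593)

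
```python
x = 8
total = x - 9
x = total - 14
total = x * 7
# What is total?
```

Trace:
`x = 8` → x = 8
`total = x - 9` → total = -1
`x = total - 14` → x = -15
`total = x * 7` → total = -105
So total = -105

Answer: -105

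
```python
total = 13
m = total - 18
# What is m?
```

Trace:
`total = 13` → total = 13
`m = total - 18` → m = -5
So m = -5

Answer: -5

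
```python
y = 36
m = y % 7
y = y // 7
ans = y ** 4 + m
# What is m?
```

Trace:
`y = 36` → y = 36
`m = y % 7` → m = 1
`y = y // 7` → y = 5
`ans = y ** 4 + m` → ans = 626
So m = 1

Answer: 1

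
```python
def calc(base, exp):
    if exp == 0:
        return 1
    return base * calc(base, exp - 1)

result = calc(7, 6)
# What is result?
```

calc(7, 6) = 7 * 7 * 7 * 7 * 7 * 7 = 117649

Answer: 117649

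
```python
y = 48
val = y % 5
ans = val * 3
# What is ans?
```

Trace:
`y = 48` → y = 48
`val = y % 5` → val = 3
`ans = val * 3` → ans = 9
So ans = 9

Answer: 9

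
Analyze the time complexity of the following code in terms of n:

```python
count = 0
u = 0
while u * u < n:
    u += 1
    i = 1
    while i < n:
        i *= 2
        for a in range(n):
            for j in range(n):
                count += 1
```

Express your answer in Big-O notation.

Each loop level contributes: √n × log n × n × n. Multiplying the contributions gives O(n^2√n log n).

Answer: O(n^2√n log n)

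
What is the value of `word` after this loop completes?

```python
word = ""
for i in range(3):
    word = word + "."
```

Repeat '.' 3 times
`word` takes the values: "" → "." → ".." → "..."

Answer: "..."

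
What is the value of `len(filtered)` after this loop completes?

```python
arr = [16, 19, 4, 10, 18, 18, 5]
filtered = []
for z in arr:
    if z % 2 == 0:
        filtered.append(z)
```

Count even numbers in [16, 19, 4, 10, 18, 18, 5]
`filtered` takes the values: [] → [16] → [16, 4] → [16, 4, 10] → [16, 4, 10, 18] → [16, 4, 10, 18, 18]
So `len(filtered)` = 5

Answer: 5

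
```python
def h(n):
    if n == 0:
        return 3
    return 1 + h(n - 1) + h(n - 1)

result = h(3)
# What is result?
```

h(n) = 1 + 2·h(n-1), h(0)=3. Closed form: (3+1)·2^3 - 1 = 31.

Answer: 31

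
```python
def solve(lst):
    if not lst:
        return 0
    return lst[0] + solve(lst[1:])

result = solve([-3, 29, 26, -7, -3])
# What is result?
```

(-3) + 29 + 26 + (-7) + (-3) + 0 = 42

Answer: 42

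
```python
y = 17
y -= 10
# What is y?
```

Trace:
`y = 17` → y = 17
`y -= 10` → y = 7
So y = 7

Answer: 7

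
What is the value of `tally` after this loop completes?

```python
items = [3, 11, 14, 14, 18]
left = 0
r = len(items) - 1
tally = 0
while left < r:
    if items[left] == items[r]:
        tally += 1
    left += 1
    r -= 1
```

Count matching pairs from ends
`tally` takes the values: 0

Answer: 0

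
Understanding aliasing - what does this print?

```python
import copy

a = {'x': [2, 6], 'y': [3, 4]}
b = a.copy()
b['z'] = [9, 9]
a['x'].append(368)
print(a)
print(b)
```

Key concept: shallow copy of dict with mutable values.
Step by step:
`a = {'x': [2, 6], 'y': [3, 4]}` → a = {'x': [2, 6], 'y': [3, 4]}
`b = a.copy()` → b = {'x': [2, 6], 'y': [3, 4]}
`b['z'] = [9, 9]` → b = {'x': [2, 6], 'y': [3, 4], 'z': [9, 9]}
`a['x'].append(368)` → a = {'x': [2, 6, 368], 'y': [3, 4]}; b = {'x': [2, 6, 368], 'y': [3, 4], 'z': [9, 9]}
`print(a)` → prints {'x': [2, 6, 368], 'y': [3, 4]}
`print(b)` → prints {'x': [2, 6, 368], 'y': [3, 4], 'z': [9, 9]}

Answer:
{'x': [2, 6, 368], 'y': [3, 4]}
{'x': [2, 6, 368], 'y': [3, 4], 'z': [9, 9]}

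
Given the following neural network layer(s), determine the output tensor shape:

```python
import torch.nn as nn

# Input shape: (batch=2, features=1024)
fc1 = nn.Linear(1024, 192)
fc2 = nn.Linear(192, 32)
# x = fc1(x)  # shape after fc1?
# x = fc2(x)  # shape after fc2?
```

Input: (2, 1024) -> after fc1: (2, 192) -> Output: (2, 32)

Answer: (2, 32)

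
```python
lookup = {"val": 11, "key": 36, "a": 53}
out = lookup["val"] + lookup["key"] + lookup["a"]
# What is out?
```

Trace:
`lookup = {"val": 11, "key": 36, "a": 53}` → lookup = {'val': 11, 'key': 36, 'a': 53}
`out = lookup["val"] + lookup["key"] + lookup["a"]` → out = 100
So out = 100

Answer: 100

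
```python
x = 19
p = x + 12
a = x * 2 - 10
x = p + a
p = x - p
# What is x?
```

Trace:
`x = 19` → x = 19
`p = x + 12` → p = 31
`a = x * 2 - 10` → a = 28
`x = p + a` → x = 59
`p = x - p` → p = 28
So x = 59

Answer: 59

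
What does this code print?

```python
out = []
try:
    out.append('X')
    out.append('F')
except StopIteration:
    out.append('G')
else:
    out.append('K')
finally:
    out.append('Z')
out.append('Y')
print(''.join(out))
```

Execution trace: 'X' (try body) → 'F' (try body, no exception) → 'K' (else) → 'Z' (finally) → 'Y' (after the try/except). Output: XFKZY

Answer: XFKZY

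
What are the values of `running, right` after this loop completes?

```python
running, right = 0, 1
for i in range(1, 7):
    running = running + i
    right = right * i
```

Sum and factorial of 1 to 6
`running, right` takes the values: (0, 1) → (1, 1) → (3, 1) → (3, 2) → (6, 2) → (6, 6) → (10, 6) → (10, 24) → (15, 24) → (15, 120) → (21, 120) → (21, 720)

Answer: 21, 720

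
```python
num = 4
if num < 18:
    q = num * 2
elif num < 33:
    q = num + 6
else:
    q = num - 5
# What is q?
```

Trace:
`num = 4` → num = 4
`if num < 18: ...` → num < 18 is True → q = 8
So q = 8

Answer: 8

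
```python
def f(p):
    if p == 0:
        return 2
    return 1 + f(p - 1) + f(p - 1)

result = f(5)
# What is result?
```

f(p) = 1 + 2·f(p-1), f(0)=2. Closed form: (2+1)·2^5 - 1 = 95.

Answer: 95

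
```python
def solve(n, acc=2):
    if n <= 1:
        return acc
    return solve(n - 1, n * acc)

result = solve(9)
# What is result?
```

Accumulator trace (n, acc): (9, 2) -> (8, 18) -> (7, 144) -> (6, 1008) -> (5, 6048) -> (4, 30240) -> (3, 120960) -> (2, 362880) -> (1, 725760) -> return 725760

Answer: 725760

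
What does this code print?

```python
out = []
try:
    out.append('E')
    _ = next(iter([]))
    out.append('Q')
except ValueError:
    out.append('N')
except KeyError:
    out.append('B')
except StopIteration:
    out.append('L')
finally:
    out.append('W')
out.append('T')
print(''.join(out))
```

Execution trace: 'E' (try body) → 'L' (except StopIteration) → 'W' (finally) → 'T' (after the try/except). Output: ELWT

Answer: ELWT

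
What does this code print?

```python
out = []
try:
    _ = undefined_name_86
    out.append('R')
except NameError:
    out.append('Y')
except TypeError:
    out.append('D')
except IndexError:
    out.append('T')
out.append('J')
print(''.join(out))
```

Execution trace: 'Y' (except NameError) → 'J' (after the try/except). Output: YJ

Answer: YJ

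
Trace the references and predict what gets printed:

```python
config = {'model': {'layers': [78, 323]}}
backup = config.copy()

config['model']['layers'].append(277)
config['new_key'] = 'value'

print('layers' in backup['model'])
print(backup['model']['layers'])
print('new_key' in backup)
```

Key concept: shallow copy gotcha with nested dict.
Step by step:
`config = {'model': {'layers': [78, 323]}}` → config = {'model': {'layers': [78, 323]}}
`backup = config.copy()` → backup = {'model': {'layers': [78, 323]}}
`config['model']['layers'].append(277)` → config = {'model': {'layers': [78, 323, 277]}}; backup = {'model': {'layers': [78, 323, 277]}}
`config['new_key'] = 'value'` → config = {'model': {'layers': [78, 323, 277]}, 'new_key': 'value'}
`print('layers' in backup['model'])` → prints True
`print(backup['model']['layers'])` → prints [78, 323, 277]
`print('new_key' in backup)` → prints False

Answer:
True
[78, 323, 277]
False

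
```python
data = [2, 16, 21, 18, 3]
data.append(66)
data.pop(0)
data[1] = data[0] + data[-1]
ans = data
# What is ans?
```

Trace:
`data = [2, 16, 21, 18, 3]` → data = [2, 16, 21, 18, 3]
`data.append(66)` → data = [2, 16, 21, 18, 3, 66]
`data.pop(0)` → data = [16, 21, 18, 3, 66]
`data[1] = data[0] + data[-1]` → data = [16, 82, 18, 3, 66]
`ans = data` → ans = [16, 82, 18, 3, 66]
So ans = [16, 82, 18, 3, 66]

Answer: [16, 82, 18, 3, 66]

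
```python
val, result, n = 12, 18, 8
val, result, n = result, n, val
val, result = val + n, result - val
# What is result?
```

Trace:
`val, result, n = 12, 18, 8` → val = 12; result = 18; n = 8
`val, result, n = result, n, val` → val = 18; result = 8; n = 12
`val, result = val + n, result - val` → val = 30; result = -10
So result = -10

Answer: -10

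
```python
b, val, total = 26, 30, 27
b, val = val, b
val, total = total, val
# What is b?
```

Trace:
`b, val, total = 26, 30, 27` → b = 26; val = 30; total = 27
`b, val = val, b` → b = 30; val = 26
`val, total = total, val` → val = 27; total = 26
So b = 30

Answer: 30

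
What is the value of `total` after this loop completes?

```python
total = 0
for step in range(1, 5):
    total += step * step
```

Sum of squares 1² to 4² = 30
`total` takes the values: 0 → 1 → 5 → 14 → 30

Answer: 30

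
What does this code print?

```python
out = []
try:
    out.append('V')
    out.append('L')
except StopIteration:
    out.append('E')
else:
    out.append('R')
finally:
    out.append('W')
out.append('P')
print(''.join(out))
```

Execution trace: 'V' (try body) → 'L' (try body, no exception) → 'R' (else) → 'W' (finally) → 'P' (after the try/except). Output: VLRWP

Answer: VLRWP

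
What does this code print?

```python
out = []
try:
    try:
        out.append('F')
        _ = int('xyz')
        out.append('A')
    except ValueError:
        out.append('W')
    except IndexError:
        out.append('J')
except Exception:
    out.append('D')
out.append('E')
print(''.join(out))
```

Execution trace: 'F' (inner try body) → 'W' (inner except ValueError) → 'E' (after the try/except). Output: FWE

Answer: FWE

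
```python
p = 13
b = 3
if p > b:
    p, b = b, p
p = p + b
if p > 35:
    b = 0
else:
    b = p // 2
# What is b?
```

Trace:
`p = 13` → p = 13
`b = 3` → b = 3
`if p > b: ...` → p > b is True → p = 3; b = 13
`p = p + b` → p = 16
`if p > 35: ...` → p > 35 is False, take else branch → b = 8
So b = 8

Answer: 8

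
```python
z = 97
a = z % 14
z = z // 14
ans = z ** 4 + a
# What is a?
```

Trace:
`z = 97` → z = 97
`a = z % 14` → a = 13
`z = z // 14` → z = 6
`ans = z ** 4 + a` → ans = 1309
So a = 13

Answer: 13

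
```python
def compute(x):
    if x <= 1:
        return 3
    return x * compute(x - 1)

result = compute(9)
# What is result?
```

compute(9) = 9 * 8 * 7 * 6 * 5 * 4 * 3 * 2 * 3 = 1088640

Answer: 1088640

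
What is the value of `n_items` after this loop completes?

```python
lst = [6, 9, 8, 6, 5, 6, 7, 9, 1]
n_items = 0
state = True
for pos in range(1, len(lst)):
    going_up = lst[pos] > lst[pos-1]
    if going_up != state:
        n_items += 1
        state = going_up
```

Count direction changes in [6, 9, 8, 6, 5, 6, 7, 9, 1]
`n_items` takes the values: 0 → 1 → 2 → 3

Answer: 3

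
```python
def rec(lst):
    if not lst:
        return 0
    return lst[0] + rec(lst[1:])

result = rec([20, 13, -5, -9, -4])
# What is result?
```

20 + 13 + (-5) + (-9) + (-4) + 0 = 15

Answer: 15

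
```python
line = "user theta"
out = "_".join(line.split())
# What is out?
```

Trace:
`line = "user theta"` → line = 'user theta'
`out = "_".join(line.split())` → out = 'user_theta'
So out = 'user_theta'

Answer: 'user_theta'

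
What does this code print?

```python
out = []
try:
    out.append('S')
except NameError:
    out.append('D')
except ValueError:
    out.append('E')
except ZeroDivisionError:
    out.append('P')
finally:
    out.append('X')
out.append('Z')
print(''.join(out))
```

Execution trace: 'S' (try body, no exception) → 'X' (finally) → 'Z' (after the try/except). Output: SXZ

Answer: SXZ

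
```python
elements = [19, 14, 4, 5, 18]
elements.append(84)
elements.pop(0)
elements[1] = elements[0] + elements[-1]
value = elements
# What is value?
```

Trace:
`elements = [19, 14, 4, 5, 18]` → elements = [19, 14, 4, 5, 18]
`elements.append(84)` → elements = [19, 14, 4, 5, 18, 84]
`elements.pop(0)` → elements = [14, 4, 5, 18, 84]
`elements[1] = elements[0] + elements[-1]` → elements = [14, 98, 5, 18, 84]
`value = elements` → value = [14, 98, 5, 18, 84]
So value = [14, 98, 5, 18, 84]

Answer: [14, 98, 5, 18, 84]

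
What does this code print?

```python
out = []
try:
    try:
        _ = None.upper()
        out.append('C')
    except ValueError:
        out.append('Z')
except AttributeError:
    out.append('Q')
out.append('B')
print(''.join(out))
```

Execution trace: 'Q' (outer except AttributeError) → 'B' (after the try/except). Output: QB

Answer: QB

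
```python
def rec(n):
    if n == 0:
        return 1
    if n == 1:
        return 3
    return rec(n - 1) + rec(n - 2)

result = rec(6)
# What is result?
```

Build up from base cases: rec(0)=1, rec(1)=3, rec(2)=4, rec(3)=7, rec(4)=11, rec(5)=18, rec(6)=29

Answer: 29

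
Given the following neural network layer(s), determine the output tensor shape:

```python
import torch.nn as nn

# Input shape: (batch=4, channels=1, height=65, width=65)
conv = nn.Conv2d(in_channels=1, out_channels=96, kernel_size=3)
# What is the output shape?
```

Input: (4, 1, 65, 65) -> Output: (4, 96, 63, 63)

Answer: (4, 96, 63, 63)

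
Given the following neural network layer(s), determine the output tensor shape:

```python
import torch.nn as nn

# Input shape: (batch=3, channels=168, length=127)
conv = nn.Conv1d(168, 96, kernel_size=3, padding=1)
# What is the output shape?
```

Input: (3, 168, 127) -> Output: (3, 96, 127)

Answer: (3, 96, 127)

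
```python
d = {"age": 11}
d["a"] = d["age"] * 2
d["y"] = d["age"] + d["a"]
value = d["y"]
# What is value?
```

Trace:
`d = {"age": 11}` → d = {'age': 11}
`d["a"] = d["age"] * 2` → d = {'age': 11, 'a': 22}
`d["y"] = d["age"] + d["a"]` → d = {'age': 11, 'a': 22, 'y': 33}
`value = d["y"]` → value = 33
So value = 33

Answer: 33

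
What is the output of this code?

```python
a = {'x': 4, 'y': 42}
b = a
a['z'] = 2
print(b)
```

Key concept: dict aliasing.
Step by step:
`a = {'x': 4, 'y': 42}` → a = {'x': 4, 'y': 42}
`b = a` → b = {'x': 4, 'y': 42} (same object as a)
`a['z'] = 2` → a = {'x': 4, 'y': 42, 'z': 2} (same object as b); b = {'x': 4, 'y': 42, 'z': 2} (same object as a)
`print(b)` → prints {'x': 4, 'y': 42, 'z': 2}

Answer: {'x': 4, 'y': 42, 'z': 2}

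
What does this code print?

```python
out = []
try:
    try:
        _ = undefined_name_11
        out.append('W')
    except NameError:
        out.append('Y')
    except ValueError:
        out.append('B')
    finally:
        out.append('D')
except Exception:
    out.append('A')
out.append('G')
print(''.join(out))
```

Execution trace: 'Y' (inner except NameError) → 'D' (inner finally) → 'G' (after the try/except). Output: YDG

Answer: YDG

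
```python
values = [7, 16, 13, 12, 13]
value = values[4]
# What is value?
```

Trace:
`values = [7, 16, 13, 12, 13]` → values = [7, 16, 13, 12, 13]
`value = values[4]` → value = 13
So value = 13

Answer: 13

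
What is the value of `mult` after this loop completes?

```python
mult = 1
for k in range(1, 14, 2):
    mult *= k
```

Product of 1, 3, 5, ... up to 13
`mult` takes the values: 1 → 3 → 15 → 105 → 945 → 10395 → 135135

Answer: 135135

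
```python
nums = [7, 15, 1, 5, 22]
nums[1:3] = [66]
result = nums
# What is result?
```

Trace:
`nums = [7, 15, 1, 5, 22]` → nums = [7, 15, 1, 5, 22]
`nums[1:3] = [66]` → nums = [7, 66, 5, 22]
`result = nums` → result = [7, 66, 5, 22]
So result = [7, 66, 5, 22]

Answer: [7, 66, 5, 22]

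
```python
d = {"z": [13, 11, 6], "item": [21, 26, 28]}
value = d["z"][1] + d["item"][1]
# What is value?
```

Trace:
`d = {"z": [13, 11, 6], "item": [21, 26, 28]}` → d = {'z': [13, 11, 6], 'item': [21, 26, 28]}
`value = d["z"][1] + d["item"][1]` → value = 37
So value = 37

Answer: 37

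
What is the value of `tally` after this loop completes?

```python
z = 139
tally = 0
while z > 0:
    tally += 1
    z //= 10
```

Count digits by repeated division by 10
`tally` takes the values: 0 → 1 → 2 → 3

Answer: 3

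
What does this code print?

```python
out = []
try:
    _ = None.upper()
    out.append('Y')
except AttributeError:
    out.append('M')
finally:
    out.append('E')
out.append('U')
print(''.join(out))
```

Execution trace: 'M' (except AttributeError) → 'E' (finally) → 'U' (after the try/except). Output: MEU

Answer: MEU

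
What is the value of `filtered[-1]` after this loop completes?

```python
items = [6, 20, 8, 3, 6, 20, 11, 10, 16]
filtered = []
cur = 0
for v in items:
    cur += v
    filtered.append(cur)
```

Cumulative sum ends at 100
`filtered` takes the values: [] → [6] → [6, 26] → [6, 26, 34] → [6, 26, 34, 37] → [6, 26, 34, 37, 43] → [6, 26, 34, 37, 43, 63] → [6, 26, 34, 37, 43, 63, 74] → [6, 26, 34, 37, 43, 63, 74, 84] → [6, 26, 34, 37, 43, 63, 74, 84, 100]
So `filtered[-1]` = 100

Answer: 100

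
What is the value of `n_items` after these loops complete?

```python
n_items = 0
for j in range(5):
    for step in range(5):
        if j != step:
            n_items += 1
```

5² - 5 (exclude diagonal)
`n_items` takes the values: 0 → 1 → 2 → 3 → 4 → 5 → 6 → 7 → 8 → 9 → 10 → 11 → 12 → 13 → 14 → 15 → 16 → 17 → 18 → 19 → 20

Answer: 20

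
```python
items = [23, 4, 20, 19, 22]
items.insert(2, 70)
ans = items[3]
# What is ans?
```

Trace:
`items = [23, 4, 20, 19, 22]` → items = [23, 4, 20, 19, 22]
`items.insert(2, 70)` → items = [23, 4, 70, 20, 19, 22]
`ans = items[3]` → ans = 20
So ans = 20

Answer: 20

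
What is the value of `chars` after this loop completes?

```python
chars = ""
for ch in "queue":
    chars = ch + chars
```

Reverse 'queue'
`chars` takes the values: "" → "q" → "uq" → "euq" → "ueuq" → "eueuq"

Answer: "eueuq"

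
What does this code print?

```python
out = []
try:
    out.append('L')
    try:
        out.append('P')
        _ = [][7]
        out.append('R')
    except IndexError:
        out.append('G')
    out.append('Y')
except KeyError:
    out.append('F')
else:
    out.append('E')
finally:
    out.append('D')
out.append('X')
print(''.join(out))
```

Execution trace: 'L' (try body) → 'P' (inner try body) → 'G' (inner except IndexError) → 'Y' (try body, no exception) → 'E' (else) → 'D' (finally) → 'X' (after the try/except). Output: LPGYEDX

Answer: LPGYEDX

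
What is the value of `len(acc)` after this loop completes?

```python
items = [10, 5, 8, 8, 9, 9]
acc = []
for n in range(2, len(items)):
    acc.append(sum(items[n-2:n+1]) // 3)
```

Number of 3-element averages
`acc` takes the values: [] → [7] → [7, 7] → [7, 7, 8] → [7, 7, 8, 8]
So `len(acc)` = 4

Answer: 4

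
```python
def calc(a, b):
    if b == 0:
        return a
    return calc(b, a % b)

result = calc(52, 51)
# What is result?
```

calc(52, 51) -> calc(51, 1) -> calc(1, 0) -> 1

Answer: 1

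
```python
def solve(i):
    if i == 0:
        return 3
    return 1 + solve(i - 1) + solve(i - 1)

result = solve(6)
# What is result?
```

solve(i) = 1 + 2·solve(i-1), solve(0)=3. Closed form: (3+1)·2^6 - 1 = 255.

Answer: 255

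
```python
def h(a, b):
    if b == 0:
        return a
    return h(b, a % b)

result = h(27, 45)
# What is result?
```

h(27, 45) -> h(45, 27) -> h(27, 18) -> h(18, 9) -> h(9, 0) -> 9

Answer: 9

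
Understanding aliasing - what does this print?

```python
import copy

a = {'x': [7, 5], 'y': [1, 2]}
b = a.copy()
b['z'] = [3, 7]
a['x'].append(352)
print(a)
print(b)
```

Key concept: shallow copy of dict with mutable values.
Step by step:
`a = {'x': [7, 5], 'y': [1, 2]}` → a = {'x': [7, 5], 'y': [1, 2]}
`b = a.copy()` → b = {'x': [7, 5], 'y': [1, 2]}
`b['z'] = [3, 7]` → b = {'x': [7, 5], 'y': [1, 2], 'z': [3, 7]}
`a['x'].append(352)` → a = {'x': [7, 5, 352], 'y': [1, 2]}; b = {'x': [7, 5, 352], 'y': [1, 2], 'z': [3, 7]}
`print(a)` → prints {'x': [7, 5, 352], 'y': [1, 2]}
`print(b)` → prints {'x': [7, 5, 352], 'y': [1, 2], 'z': [3, 7]}

Answer:
{'x': [7, 5, 352], 'y': [1, 2]}
{'x': [7, 5, 352], 'y': [1, 2], 'z': [3, 7]}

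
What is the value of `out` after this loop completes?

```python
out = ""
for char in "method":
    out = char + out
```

Reverse 'method'
`out` takes the values: "" → "m" → "em" → "tem" → "htem" → "ohtem" → "dohtem"

Answer: "dohtem"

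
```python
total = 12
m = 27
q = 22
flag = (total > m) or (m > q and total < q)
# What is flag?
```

Trace:
`total = 12` → total = 12
`m = 27` → m = 27
`q = 22` → q = 22
`flag = (total > m) or (m > q and total < q)` → flag = True
So flag = True

Answer: True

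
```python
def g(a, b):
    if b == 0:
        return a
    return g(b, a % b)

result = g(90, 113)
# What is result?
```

g(90, 113) -> g(113, 90) -> g(90, 23) -> g(23, 21) -> g(21, 2) -> g(2, 1) -> g(1, 0) -> 1

Answer: 1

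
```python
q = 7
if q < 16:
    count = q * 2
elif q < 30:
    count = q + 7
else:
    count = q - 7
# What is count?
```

Trace:
`q = 7` → q = 7
`if q < 16: ...` → q < 16 is True → count = 14
So count = 14

Answer: 14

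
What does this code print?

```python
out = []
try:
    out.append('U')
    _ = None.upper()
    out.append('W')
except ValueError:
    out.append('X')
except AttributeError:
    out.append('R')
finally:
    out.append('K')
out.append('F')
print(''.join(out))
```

Execution trace: 'U' (try body) → 'R' (except AttributeError) → 'K' (finally) → 'F' (after the try/except). Output: URKF

Answer: URKF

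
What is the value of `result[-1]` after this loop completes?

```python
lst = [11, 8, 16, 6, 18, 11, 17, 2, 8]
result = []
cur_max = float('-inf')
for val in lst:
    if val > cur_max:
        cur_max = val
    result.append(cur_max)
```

Running max ends at 18
`result` takes the values: [] → [11] → [11, 11] → [11, 11, 16] → [11, 11, 16, 16] → [11, 11, 16, 16, 18] → [11, 11, 16, 16, 18, 18] → [11, 11, 16, 16, 18, 18, 18] → [11, 11, 16, 16, 18, 18, 18, 18] → [11, 11, 16, 16, 18, 18, 18, 18, 18]
So `result[-1]` = 18

Answer: 18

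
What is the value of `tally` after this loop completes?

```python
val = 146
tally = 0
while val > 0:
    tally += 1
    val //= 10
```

Count digits by repeated division by 10
`tally` takes the values: 0 → 1 → 2 → 3

Answer: 3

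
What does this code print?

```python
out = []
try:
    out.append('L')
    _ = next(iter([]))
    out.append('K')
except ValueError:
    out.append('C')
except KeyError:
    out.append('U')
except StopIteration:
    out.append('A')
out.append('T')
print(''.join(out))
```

Execution trace: 'L' (try body) → 'A' (except StopIteration) → 'T' (after the try/except). Output: LAT

Answer: LAT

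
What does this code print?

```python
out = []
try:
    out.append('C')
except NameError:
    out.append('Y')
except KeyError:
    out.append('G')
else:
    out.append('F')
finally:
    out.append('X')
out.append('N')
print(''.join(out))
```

Execution trace: 'C' (try body, no exception) → 'F' (else) → 'X' (finally) → 'N' (after the try/except). Output: CFXN

Answer: CFXN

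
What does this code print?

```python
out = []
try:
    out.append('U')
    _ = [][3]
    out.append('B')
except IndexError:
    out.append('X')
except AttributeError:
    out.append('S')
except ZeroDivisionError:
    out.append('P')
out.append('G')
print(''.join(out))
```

Execution trace: 'U' (try body) → 'X' (except IndexError) → 'G' (after the try/except). Output: UXG

Answer: UXG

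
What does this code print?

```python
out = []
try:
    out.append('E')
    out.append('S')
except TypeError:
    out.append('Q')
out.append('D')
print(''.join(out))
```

Execution trace: 'E' (try body) → 'S' (try body, no exception) → 'D' (after the try/except). Output: ESD

Answer: ESD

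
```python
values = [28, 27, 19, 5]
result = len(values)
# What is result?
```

Trace:
`values = [28, 27, 19, 5]` → values = [28, 27, 19, 5]
`result = len(values)` → result = 4
So result = 4

Answer: 4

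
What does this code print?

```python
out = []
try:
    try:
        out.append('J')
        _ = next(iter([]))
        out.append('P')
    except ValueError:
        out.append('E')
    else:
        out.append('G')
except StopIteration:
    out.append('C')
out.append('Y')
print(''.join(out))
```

Execution trace: 'J' (try body) → 'C' (outer except StopIteration) → 'Y' (after the try/except). Output: JCY

Answer: JCY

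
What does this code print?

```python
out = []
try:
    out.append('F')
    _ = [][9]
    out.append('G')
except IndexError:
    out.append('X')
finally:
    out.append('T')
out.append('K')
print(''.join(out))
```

Execution trace: 'F' (try body) → 'X' (except IndexError) → 'T' (finally) → 'K' (after the try/except). Output: FXTK

Answer: FXTK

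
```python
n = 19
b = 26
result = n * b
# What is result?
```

Trace:
`n = 19` → n = 19
`b = 26` → b = 26
`result = n * b` → result = 494
So result = 494

Answer: 494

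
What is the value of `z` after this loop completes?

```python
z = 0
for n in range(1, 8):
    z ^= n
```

XOR of 1 to 7
`z` takes the values: 0 → 1 → 3 → 0 → 4 → 1 → 7 → 0

Answer: 0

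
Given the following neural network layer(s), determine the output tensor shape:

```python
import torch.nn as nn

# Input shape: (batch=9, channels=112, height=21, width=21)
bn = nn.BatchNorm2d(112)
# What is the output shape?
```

Input: (9, 112, 21, 21) -> Output: (9, 112, 21, 21)

Answer: (9, 112, 21, 21)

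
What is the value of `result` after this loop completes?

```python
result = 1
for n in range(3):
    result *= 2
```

2^3 = 8
`result` takes the values: 1 → 2 → 4 → 8

Answer: 8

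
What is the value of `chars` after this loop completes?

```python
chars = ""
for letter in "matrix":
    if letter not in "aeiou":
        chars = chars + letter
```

Remove vowels from 'matrix'
`chars` takes the values: "" → "m" → "mt" → "mtr" → "mtrx"

Answer: "mtrx"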